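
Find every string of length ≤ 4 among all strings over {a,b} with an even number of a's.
ε, b, aa, bb, aab, aba, baa, bbb, aaaa, aabb, abab, abba, baab, baba, bbaa, bbbb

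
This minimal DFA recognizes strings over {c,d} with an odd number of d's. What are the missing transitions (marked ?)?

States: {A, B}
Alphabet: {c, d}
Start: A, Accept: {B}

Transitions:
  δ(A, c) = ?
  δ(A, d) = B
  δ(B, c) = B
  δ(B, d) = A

From the language and accept set, identify what each state tracks — A: even number of d's so far; B: odd number of d's so far.
Each missing δ(q, a) is the state matching the new tracked value after reading a.
δ(A, c) = A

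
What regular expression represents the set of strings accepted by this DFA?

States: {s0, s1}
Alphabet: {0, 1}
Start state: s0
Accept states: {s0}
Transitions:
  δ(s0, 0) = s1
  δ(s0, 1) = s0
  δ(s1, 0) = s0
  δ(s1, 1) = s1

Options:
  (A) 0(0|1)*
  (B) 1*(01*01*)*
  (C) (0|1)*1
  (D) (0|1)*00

Check each option against the DFA on short strings; one disagreement eliminates an option:
  (A) 0(0|1)*: on ε the DFA stays in s0 and accepts (s0 ∈ Accept), but the regex does not match it → eliminate
  (B) 1*(01*01*)*: agrees with the DFA on every string of length ≤ 6
  (C) (0|1)*1: on ε the DFA stays in s0 and accepts (s0 ∈ Accept), but the regex does not match it → eliminate
  (D) (0|1)*00: on ε the DFA stays in s0 and accepts (s0 ∈ Accept), but the regex does not match it → eliminate
Only (B) is consistent with the DFA.
(B) 1*(01*01*)*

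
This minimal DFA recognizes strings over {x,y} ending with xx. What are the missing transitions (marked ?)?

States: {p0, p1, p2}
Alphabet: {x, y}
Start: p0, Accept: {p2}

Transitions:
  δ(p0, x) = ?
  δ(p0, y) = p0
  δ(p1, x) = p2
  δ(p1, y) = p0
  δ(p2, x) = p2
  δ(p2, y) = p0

From the language and accept set, identify what each state tracks — p0: last symbol not x; p1: one trailing x; p2: two trailing x's.
Each missing δ(q, a) is the state matching the new tracked value after reading a.
δ(p0, x) = p1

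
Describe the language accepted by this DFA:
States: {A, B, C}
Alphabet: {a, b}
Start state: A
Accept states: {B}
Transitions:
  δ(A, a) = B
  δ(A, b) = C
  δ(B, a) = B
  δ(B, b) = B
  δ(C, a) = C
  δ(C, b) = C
Testing a few strings:
  'aba' → accept
  'aaa' → accept
  'b' → reject
  'bbb' → reject
State roles: A=no input read; B=started with a; C=started with b (dead)
All strings over {a,b} starting with a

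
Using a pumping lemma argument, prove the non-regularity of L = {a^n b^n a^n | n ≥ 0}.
Assume L is regular with pumping length p. Idea: pumping the first a-block unbalances it against the other two.
Choose s = a^p b^p a^p ∈ L (|s| = 3p ≥ p). By the pumping lemma, s = xyz with |xy| ≤ p, |y| > 0, so y = a^k with k ≥ 1, inside the first a-block. Then xy²z = a^(p+k) b^p a^p. The first block has length p+k ≠ p, so the three block lengths are no longer equal and xy²z ∉ L.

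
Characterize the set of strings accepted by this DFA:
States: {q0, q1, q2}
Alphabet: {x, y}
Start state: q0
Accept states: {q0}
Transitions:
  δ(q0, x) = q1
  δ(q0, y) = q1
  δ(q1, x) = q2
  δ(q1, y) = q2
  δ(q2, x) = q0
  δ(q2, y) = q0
Testing a few strings:
  'yxy' → accept
  'xx' → reject
  'xy' → reject
  'yy' → reject
State roles: q0=length ≡ 0 (mod 3); q1=length ≡ 1 (mod 3); q2=length ≡ 2 (mod 3)
All strings over {x,y} whose length is a multiple of 3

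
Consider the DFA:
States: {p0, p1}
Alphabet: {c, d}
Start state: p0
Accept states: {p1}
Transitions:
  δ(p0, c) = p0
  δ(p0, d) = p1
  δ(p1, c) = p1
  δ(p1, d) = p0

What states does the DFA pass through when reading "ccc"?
read 'c': p0 → p0
  read 'c': p0 → p0
  read 'c': p0 → p0
p0 -> p0 -> p0 -> p0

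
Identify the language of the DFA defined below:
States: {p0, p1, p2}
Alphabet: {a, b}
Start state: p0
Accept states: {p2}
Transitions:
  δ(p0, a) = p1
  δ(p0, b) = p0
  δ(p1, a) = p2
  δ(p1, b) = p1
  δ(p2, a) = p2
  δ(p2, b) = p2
Testing a few strings:
  'bbb' → reject
  'bb' → reject
  'aa' → accept
  'bba' → reject
State roles: p0=zero a's seen; p1=one a seen; p2=≥ two a's seen
All strings over {a,b} containing at least two a's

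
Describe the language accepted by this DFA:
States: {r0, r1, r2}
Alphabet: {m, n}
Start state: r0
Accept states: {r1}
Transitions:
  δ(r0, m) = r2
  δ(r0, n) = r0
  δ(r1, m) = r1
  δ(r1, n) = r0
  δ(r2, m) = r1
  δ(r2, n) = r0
Testing a few strings:
  'm' → reject
  'n' → reject
  'nnmn' → reject
  'nnnm' → reject
State roles: r0=last symbol not m; r1=two trailing m's; r2=one trailing m
All strings over {m,n} ending with mm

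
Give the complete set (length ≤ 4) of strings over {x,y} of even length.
ε, xx, xy, yx, yy, xxxx, xxxy, xxyx, xxyy, xyxx, xyxy, xyyx, xyyy, yxxx, yxxy, yxyx, yxyy, yyxx, yyxy, yyyx, yyyy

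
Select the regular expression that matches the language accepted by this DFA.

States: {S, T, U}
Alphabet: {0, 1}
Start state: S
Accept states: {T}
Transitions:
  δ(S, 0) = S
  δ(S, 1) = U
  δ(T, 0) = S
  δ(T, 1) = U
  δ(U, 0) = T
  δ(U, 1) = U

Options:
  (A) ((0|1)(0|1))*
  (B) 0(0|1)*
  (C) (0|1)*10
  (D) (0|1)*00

Check each option against the DFA on short strings; one disagreement eliminates an option:
  (A) ((0|1)(0|1))*: on ε the DFA stays in S and rejects (S ∉ Accept), but the regex matches it → eliminate
  (B) 0(0|1)*: on '0' the DFA goes S → S and rejects (S ∉ Accept), but the regex matches it → eliminate
  (C) (0|1)*10: agrees with the DFA on every string of length ≤ 6
  (D) (0|1)*00: on '00' the DFA goes S → S → S and rejects (S ∉ Accept), but the regex matches it → eliminate
Only (C) is consistent with the DFA.
(C) (0|1)*10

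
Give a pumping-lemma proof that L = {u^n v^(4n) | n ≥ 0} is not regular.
Assume L is regular with pumping length p. Idea: pumping the u-block breaks the 1:4 ratio.
Choose s = u^p v^(4p) (length 5p ≥ p). By the pumping lemma, s = xyz with |xy| ≤ p, |y| > 0, so y = u^k with k ≥ 1. Then xy²z = u^(p+k) v^(4p). For this to be in L we would need 4p = 4(p+k), i.e. 4k = 0, contradicting k ≥ 1. So xy²z ∉ L.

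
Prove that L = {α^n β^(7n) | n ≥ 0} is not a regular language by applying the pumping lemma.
Assume L is regular with pumping length p. Idea: pumping the α-block breaks the 1:7 ratio.
Choose s = α^p β^(7p) (length 8p ≥ p). By the pumping lemma, s = xyz with |xy| ≤ p, |y| > 0, so y = α^k with k ≥ 1. Then xy²z = α^(p+k) β^(7p). For this to be in L we would need 7p = 7(p+k), i.e. 7k = 0, contradicting k ≥ 1. So xy²z ∉ L.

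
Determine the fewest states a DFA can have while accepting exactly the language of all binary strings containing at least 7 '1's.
By Myhill–Nerode, count the distinguishable equivalence classes: 8 classes — having seen 0, 1, …, 6, or ≥7 copies of '1'; any two classes i < j (j ≤ 7) are distinguished by the string 1^(7−j), which takes class j to 7 copies (accepted) but leaves class i below 7 (rejected).
8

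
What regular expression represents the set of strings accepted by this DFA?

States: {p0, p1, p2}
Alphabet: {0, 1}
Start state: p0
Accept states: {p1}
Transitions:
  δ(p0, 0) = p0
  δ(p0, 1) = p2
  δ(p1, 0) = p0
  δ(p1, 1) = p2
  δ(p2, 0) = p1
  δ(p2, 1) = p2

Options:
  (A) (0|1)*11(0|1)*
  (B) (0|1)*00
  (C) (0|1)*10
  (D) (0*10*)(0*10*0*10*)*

Check each option against the DFA on short strings; one disagreement eliminates an option:
  (A) (0|1)*11(0|1)*: on '10' the DFA goes p0 → p2 → p1 and accepts (p1 ∈ Accept), but the regex does not match it → eliminate
  (B) (0|1)*00: on '00' the DFA goes p0 → p0 → p0 and rejects (p0 ∉ Accept), but the regex matches it → eliminate
  (C) (0|1)*10: agrees with the DFA on every string of length ≤ 6
  (D) (0*10*)(0*10*0*10*)*: on '1' the DFA goes p0 → p2 and rejects (p2 ∉ Accept), but the regex matches it → eliminate
Only (C) is consistent with the DFA.
(C) (0|1)*10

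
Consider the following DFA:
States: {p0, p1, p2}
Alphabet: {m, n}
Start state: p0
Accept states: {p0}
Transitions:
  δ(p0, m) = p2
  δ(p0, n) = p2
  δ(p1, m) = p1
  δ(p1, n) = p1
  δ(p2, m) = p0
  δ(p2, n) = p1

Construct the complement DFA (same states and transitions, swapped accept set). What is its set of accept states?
Complement accept states = All states \ Original accept states
= {p0, p1, p2} \ {p0}
{p1, p2}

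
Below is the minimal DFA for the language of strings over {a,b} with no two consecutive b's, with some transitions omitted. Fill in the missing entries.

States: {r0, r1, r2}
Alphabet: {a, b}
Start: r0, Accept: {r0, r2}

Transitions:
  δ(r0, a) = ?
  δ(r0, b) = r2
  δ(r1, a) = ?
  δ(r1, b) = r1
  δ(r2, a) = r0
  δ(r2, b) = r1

From the language and accept set, identify what each state tracks — r0: last symbol not b (ok); r1: saw bb (dead); r2: last symbol b (ok).
Each missing δ(q, a) is the state matching the new tracked value after reading a.
δ(r0, a) = r0; δ(r1, a) = r1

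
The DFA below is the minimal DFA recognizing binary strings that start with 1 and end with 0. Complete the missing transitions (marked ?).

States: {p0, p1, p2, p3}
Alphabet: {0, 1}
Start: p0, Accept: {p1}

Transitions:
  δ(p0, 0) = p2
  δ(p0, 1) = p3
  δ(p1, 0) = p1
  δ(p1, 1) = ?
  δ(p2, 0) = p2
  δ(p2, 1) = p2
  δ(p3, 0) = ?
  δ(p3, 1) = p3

From the language and accept set, identify what each state tracks — p0: no input read; p1: started with 1, last symbol 0; p2: started with 0 (dead); p3: started with 1, last symbol 1.
Each missing δ(q, a) is the state matching the new tracked value after reading a.
δ(p1, 1) = p3; δ(p3, 0) = p1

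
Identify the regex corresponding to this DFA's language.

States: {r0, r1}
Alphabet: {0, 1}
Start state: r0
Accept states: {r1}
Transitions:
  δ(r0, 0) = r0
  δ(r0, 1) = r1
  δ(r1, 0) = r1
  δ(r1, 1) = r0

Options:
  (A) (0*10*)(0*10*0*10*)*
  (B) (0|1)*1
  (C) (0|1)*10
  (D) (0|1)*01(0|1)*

Check each option against the DFA on short strings; one disagreement eliminates an option:
  (A) (0*10*)(0*10*0*10*)*: agrees with the DFA on every string of length ≤ 6
  (B) (0|1)*1: on '10' the DFA goes r0 → r1 → r1 and accepts (r1 ∈ Accept), but the regex does not match it → eliminate
  (C) (0|1)*10: on '1' the DFA goes r0 → r1 and accepts (r1 ∈ Accept), but the regex does not match it → eliminate
  (D) (0|1)*01(0|1)*: on '1' the DFA goes r0 → r1 and accepts (r1 ∈ Accept), but the regex does not match it → eliminate
Only (A) is consistent with the DFA.
(A) (0*10*)(0*10*0*10*)*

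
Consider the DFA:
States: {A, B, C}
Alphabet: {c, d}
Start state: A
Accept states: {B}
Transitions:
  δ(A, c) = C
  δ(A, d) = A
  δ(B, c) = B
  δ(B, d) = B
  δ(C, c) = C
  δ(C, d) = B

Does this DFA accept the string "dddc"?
Processing string "dddc":
  A --d--> A
  A --d--> A
  A --d--> A
  A --c--> C
Final state: C
Accept states: {B}
No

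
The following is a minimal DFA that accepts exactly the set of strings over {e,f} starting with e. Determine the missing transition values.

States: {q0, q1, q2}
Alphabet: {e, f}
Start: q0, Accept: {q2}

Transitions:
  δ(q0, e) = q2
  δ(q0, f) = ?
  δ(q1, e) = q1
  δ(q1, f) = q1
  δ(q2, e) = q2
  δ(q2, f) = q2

From the language and accept set, identify what each state tracks — q0: no input read; q1: started with f (dead); q2: started with e.
Each missing δ(q, a) is the state matching the new tracked value after reading a.
δ(q0, f) = q1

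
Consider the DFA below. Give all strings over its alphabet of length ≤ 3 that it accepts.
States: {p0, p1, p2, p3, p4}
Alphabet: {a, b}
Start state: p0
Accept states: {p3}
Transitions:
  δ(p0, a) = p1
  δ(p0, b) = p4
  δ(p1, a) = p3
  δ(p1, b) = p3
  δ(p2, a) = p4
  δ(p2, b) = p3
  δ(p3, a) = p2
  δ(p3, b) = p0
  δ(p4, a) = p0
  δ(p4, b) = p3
aa, ab, bb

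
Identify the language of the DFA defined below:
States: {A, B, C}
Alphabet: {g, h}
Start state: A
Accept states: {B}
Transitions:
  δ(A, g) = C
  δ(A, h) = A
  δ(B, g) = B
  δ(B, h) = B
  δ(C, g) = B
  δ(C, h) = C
Testing a few strings:
  'h' → reject
  'ggg' → accept
  'g' → reject
  'hghh' → reject
State roles: A=zero g's seen; B=≥ two g's seen; C=one g seen
All strings over {g,h} containing at least two g's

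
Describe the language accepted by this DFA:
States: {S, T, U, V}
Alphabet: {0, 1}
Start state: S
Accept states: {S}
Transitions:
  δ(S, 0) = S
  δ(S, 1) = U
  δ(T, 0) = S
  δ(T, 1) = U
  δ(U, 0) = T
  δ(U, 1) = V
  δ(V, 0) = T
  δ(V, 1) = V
Testing a few strings:
  '001' → reject
  '11' → reject
  '00' → accept
  '10' → reject
State roles: S=value ≡ 0 (mod 4); T=value ≡ 2 (mod 4); U=value ≡ 1 (mod 4); V=value ≡ 3 (mod 4)
All binary strings representing a multiple of 4 (read in base 2; leading zeros allowed and ε counts as 0)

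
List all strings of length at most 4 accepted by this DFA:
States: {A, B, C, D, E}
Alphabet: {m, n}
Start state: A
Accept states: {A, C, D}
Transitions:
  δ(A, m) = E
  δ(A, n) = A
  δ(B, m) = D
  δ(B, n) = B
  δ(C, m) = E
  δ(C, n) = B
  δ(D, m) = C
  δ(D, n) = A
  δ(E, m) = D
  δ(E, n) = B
ε, n, mm, nn, mmm, mmn, mnm, nmm, nnn, mmnn, mnmm, mnmn, mnnm, nmmm, nmmn, nmnm, nnmm, nnnn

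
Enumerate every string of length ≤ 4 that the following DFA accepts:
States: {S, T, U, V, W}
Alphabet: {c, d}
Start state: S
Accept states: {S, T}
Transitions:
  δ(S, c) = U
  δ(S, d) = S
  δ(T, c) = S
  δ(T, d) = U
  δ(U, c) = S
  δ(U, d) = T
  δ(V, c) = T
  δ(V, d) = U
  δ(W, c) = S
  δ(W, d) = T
ε, d, cc, cd, dd, ccd, cdc, dcc, dcd, ddd, cccc, cccd, ccdd, cdcd, cddc, cddd, dccd, dcdc, ddcc, ddcd, dddd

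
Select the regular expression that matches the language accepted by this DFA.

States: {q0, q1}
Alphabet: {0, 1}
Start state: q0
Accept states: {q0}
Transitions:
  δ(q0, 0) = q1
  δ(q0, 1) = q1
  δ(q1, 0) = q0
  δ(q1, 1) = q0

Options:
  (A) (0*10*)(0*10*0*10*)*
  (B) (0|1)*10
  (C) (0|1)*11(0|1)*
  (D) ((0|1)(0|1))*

Check each option against the DFA on short strings; one disagreement eliminates an option:
  (A) (0*10*)(0*10*0*10*)*: on ε the DFA stays in q0 and accepts (q0 ∈ Accept), but the regex does not match it → eliminate
  (B) (0|1)*10: on ε the DFA stays in q0 and accepts (q0 ∈ Accept), but the regex does not match it → eliminate
  (C) (0|1)*11(0|1)*: on ε the DFA stays in q0 and accepts (q0 ∈ Accept), but the regex does not match it → eliminate
  (D) ((0|1)(0|1))*: agrees with the DFA on every string of length ≤ 6
Only (D) is consistent with the DFA.
(D) ((0|1)(0|1))*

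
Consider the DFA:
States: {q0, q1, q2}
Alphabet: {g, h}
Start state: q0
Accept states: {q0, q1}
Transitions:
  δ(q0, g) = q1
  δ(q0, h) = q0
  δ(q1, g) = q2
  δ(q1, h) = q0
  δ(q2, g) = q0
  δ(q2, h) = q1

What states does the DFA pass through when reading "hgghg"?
read 'h': q0 → q0
  read 'g': q0 → q1
  read 'g': q1 → q2
  read 'h': q2 → q1
  read 'g': q1 → q2
q0 -> q0 -> q1 -> q2 -> q1 -> q2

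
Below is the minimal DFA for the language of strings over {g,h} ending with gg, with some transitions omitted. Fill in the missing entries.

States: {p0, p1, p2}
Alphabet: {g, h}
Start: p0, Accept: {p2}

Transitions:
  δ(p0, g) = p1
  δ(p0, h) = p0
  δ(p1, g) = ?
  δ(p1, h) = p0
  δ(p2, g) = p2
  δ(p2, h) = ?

From the language and accept set, identify what each state tracks — p0: last symbol not g; p1: one trailing g; p2: two trailing g's.
Each missing δ(q, a) is the state matching the new tracked value after reading a.
δ(p1, g) = p2; δ(p2, h) = p0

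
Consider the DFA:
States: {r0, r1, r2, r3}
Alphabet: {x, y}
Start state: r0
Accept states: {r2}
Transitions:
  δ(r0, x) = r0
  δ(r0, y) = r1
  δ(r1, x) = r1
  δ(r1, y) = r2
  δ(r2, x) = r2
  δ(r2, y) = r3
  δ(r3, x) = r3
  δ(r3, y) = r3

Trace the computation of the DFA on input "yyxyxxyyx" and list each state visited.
read 'y': r0 → r1
  read 'y': r1 → r2
  read 'x': r2 → r2
  read 'y': r2 → r3
  read 'x': r3 → r3
  read 'x': r3 → r3
  read 'y': r3 → r3
  read 'y': r3 → r3
  read 'x': r3 → r3
r0 -> r1 -> r2 -> r2 -> r3 -> r3 -> r3 -> r3 -> r3 -> r3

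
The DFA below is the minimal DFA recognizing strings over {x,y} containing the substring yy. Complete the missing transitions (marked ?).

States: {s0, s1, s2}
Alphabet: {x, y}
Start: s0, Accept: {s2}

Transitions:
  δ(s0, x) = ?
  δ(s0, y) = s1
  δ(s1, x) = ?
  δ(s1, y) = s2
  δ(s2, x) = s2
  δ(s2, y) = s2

From the language and accept set, identify what each state tracks — s0: no progress toward yy; s1: one trailing y; s2: substring yy seen.
Each missing δ(q, a) is the state matching the new tracked value after reading a.
δ(s0, x) = s0; δ(s1, x) = s0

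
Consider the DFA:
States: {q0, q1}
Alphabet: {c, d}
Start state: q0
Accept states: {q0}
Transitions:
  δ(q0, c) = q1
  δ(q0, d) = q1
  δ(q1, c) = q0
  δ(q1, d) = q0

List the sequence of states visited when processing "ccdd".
read 'c': q0 → q1
  read 'c': q1 → q0
  read 'd': q0 → q1
  read 'd': q1 → q0
q0 -> q1 -> q0 -> q1 -> q0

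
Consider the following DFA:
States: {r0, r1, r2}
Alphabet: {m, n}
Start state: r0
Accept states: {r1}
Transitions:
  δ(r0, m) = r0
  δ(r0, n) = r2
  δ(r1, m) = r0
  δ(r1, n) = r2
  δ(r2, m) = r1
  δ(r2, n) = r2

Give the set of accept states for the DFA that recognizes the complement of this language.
Complement accept states = All states \ Original accept states
= {r0, r1, r2} \ {r1}
{r0, r2}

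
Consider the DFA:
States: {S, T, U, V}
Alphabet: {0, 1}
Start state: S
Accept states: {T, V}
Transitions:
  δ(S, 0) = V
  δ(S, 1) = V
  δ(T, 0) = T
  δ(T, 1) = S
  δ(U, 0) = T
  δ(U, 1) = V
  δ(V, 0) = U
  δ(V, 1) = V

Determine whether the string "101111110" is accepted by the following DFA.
Processing string "101111110":
  S --1--> V
  V --0--> U
  U --1--> V
  V --1--> V
  V --1--> V
  V --1--> V
  V --1--> V
  V --1--> V
  V --0--> U
Final state: U
Accept states: {T, V}
No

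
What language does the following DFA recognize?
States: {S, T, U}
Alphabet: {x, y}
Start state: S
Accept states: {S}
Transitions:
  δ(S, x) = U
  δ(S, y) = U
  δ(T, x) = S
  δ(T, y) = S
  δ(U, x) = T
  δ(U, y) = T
Testing a few strings:
  'yx' → reject
  'xxxy' → reject
  'xxy' → accept
  'yyx' → accept
State roles: S=length ≡ 0 (mod 3); T=length ≡ 2 (mod 3); U=length ≡ 1 (mod 3)
All strings over {x,y} whose length is a multiple of 3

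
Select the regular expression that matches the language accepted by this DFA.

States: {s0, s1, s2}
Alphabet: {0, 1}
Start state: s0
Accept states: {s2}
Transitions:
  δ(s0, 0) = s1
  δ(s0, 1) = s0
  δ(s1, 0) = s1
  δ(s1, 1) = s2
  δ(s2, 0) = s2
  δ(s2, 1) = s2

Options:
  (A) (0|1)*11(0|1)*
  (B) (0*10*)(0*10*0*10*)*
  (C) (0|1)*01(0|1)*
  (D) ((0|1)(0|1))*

Check each option against the DFA on short strings; one disagreement eliminates an option:
  (A) (0|1)*11(0|1)*: on '01' the DFA goes s0 → s1 → s2 and accepts (s2 ∈ Accept), but the regex does not match it → eliminate
  (B) (0*10*)(0*10*0*10*)*: on '1' the DFA goes s0 → s0 and rejects (s0 ∉ Accept), but the regex matches it → eliminate
  (C) (0|1)*01(0|1)*: agrees with the DFA on every string of length ≤ 6
  (D) ((0|1)(0|1))*: on ε the DFA stays in s0 and rejects (s0 ∉ Accept), but the regex matches it → eliminate
Only (C) is consistent with the DFA.
(C) (0|1)*01(0|1)*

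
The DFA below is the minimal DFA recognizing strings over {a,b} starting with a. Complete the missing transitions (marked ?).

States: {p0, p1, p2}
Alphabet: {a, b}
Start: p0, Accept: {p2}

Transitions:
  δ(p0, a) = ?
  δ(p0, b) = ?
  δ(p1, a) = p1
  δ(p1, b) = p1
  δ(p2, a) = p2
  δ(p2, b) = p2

From the language and accept set, identify what each state tracks — p0: no input read; p1: started with b (dead); p2: started with a.
Each missing δ(q, a) is the state matching the new tracked value after reading a.
δ(p0, a) = p2; δ(p0, b) = p1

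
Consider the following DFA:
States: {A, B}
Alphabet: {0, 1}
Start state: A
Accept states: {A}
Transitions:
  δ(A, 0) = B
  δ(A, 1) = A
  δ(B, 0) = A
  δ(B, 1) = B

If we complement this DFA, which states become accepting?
Complement accept states = All states \ Original accept states
= {A, B} \ {A}
{B}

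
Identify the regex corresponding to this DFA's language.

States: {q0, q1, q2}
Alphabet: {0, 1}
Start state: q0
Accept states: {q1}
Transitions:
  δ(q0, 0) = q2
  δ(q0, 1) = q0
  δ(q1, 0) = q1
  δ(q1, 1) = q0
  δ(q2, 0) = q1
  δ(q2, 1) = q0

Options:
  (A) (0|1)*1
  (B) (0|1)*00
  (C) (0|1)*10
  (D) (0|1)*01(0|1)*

Check each option against the DFA on short strings; one disagreement eliminates an option:
  (A) (0|1)*1: on '1' the DFA goes q0 → q0 and rejects (q0 ∉ Accept), but the regex matches it → eliminate
  (B) (0|1)*00: agrees with the DFA on every string of length ≤ 6
  (C) (0|1)*10: on '00' the DFA goes q0 → q2 → q1 and accepts (q1 ∈ Accept), but the regex does not match it → eliminate
  (D) (0|1)*01(0|1)*: on '00' the DFA goes q0 → q2 → q1 and accepts (q1 ∈ Accept), but the regex does not match it → eliminate
Only (B) is consistent with the DFA.
(B) (0|1)*00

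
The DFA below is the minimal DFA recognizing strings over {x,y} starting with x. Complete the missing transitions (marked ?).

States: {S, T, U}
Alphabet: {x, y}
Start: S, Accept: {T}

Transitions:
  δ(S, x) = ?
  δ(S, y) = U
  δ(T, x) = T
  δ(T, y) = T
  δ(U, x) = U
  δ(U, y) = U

From the language and accept set, identify what each state tracks — S: no input read; T: started with x; U: started with y (dead).
Each missing δ(q, a) is the state matching the new tracked value after reading a.
δ(S, x) = T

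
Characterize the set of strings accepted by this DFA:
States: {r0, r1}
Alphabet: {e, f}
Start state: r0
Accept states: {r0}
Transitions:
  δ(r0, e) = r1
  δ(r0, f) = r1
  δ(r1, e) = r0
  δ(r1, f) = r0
Testing a few strings:
  'efe' → reject
  'eff' → reject
  'f' → reject
  'fef' → reject
State roles: r0=even length so far; r1=odd length so far
All strings over {e,f} of even length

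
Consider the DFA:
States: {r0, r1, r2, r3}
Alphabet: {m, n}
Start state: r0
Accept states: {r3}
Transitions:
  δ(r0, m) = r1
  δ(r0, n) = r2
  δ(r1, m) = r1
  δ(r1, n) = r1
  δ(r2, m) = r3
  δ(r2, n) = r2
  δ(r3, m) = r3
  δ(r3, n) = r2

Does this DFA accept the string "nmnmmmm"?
Processing string "nmnmmmm":
  r0 --n--> r2
  r2 --m--> r3
  r3 --n--> r2
  r2 --m--> r3
  r3 --m--> r3
  r3 --m--> r3
  r3 --m--> r3
Final state: r3
Accept states: {r3}
Yes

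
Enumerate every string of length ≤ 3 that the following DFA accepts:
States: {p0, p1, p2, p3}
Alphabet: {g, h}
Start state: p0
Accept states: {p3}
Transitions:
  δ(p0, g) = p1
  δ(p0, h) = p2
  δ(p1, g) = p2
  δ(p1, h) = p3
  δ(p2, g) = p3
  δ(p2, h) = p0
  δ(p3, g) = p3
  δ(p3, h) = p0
gh, hg, ggg, ghg, hgg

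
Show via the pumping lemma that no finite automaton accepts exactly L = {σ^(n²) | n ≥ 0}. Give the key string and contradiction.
Assume L is regular with pumping length p. Idea: pumping adds a fixed amount, but gaps between consecutive squares grow.
Choose s = σ^(p²) (length p² ≥ p). By the pumping lemma, s = xyz with |xy| ≤ p, |y| > 0, so |y| = k with 1 ≤ k ≤ p. Then |xy²z| = p²+k. Since p² < p²+k ≤ p²+p < (p+1)², the length p²+k lies strictly between consecutive squares, so it is not a perfect square and xy²z ∉ L.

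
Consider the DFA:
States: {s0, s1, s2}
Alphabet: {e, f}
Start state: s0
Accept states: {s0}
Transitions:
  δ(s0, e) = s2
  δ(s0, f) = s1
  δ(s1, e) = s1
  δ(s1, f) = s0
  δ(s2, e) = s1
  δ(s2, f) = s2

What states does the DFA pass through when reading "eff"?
read 'e': s0 → s2
  read 'f': s2 → s2
  read 'f': s2 → s2
s0 -> s2 -> s2 -> s2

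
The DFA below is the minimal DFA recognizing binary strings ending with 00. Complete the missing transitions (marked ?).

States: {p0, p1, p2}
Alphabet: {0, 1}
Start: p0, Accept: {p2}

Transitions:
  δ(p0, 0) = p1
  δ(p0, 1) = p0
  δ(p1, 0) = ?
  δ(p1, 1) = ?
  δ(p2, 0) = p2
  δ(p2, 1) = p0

From the language and accept set, identify what each state tracks — p0: last symbol not 0; p1: one trailing 0; p2: two trailing 0's.
Each missing δ(q, a) is the state matching the new tracked value after reading a.
δ(p1, 0) = p2; δ(p1, 1) = p0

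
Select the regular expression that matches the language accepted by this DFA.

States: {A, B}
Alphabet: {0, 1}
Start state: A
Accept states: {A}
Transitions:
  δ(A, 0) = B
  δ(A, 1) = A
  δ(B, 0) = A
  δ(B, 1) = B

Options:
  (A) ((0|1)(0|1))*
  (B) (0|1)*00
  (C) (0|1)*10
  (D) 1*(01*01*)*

Check each option against the DFA on short strings; one disagreement eliminates an option:
  (A) ((0|1)(0|1))*: on '1' the DFA goes A → A and accepts (A ∈ Accept), but the regex does not match it → eliminate
  (B) (0|1)*00: on ε the DFA stays in A and accepts (A ∈ Accept), but the regex does not match it → eliminate
  (C) (0|1)*10: on ε the DFA stays in A and accepts (A ∈ Accept), but the regex does not match it → eliminate
  (D) 1*(01*01*)*: agrees with the DFA on every string of length ≤ 6
Only (D) is consistent with the DFA.
(D) 1*(01*01*)*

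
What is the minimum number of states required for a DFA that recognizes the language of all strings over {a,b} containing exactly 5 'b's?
By Myhill–Nerode, count the distinguishable equivalence classes: 7 classes — having seen 0, 1, …, 5, or >5 copies of 'b'; the count-5 class is the only accepting one and >5 is dead.
7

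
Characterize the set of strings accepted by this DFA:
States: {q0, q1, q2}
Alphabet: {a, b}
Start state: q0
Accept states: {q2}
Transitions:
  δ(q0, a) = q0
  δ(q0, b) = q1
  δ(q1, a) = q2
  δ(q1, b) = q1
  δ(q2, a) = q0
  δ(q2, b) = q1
Testing a few strings:
  'baa' → reject
  'b' → reject
  'bbab' → reject
  'a' → reject
State roles: q0=no suffix match; q1=one trailing b; q2=suffix is ba
All strings over {a,b} ending with ba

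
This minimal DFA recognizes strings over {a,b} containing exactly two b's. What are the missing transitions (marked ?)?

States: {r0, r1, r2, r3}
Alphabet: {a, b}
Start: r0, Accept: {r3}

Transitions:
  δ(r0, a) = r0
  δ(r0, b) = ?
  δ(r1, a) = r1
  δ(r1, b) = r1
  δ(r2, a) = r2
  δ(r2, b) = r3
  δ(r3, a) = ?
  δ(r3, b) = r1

From the language and accept set, identify what each state tracks — r0: zero b's; r1: ≥ three b's (dead); r2: one b; r3: two b's.
Each missing δ(q, a) is the state matching the new tracked value after reading a.
δ(r0, b) = r2; δ(r3, a) = r3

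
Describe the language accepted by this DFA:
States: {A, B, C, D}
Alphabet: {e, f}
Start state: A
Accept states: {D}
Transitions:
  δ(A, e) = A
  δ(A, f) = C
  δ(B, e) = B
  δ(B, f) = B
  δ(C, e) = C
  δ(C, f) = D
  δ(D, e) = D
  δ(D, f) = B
Testing a few strings:
  'ef' → reject
  'e' → reject
  'feef' → accept
  'efe' → reject
State roles: A=zero f's; B=≥ three f's (dead); C=one f; D=two f's
All strings over {e,f} containing exactly two f's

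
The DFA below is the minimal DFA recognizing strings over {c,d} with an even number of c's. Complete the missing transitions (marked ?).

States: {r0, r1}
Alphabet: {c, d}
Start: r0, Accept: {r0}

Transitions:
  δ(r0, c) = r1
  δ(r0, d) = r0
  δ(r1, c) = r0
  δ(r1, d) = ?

From the language and accept set, identify what each state tracks — r0: even number of c's so far; r1: odd number of c's so far.
Each missing δ(q, a) is the state matching the new tracked value after reading a.
δ(r1, d) = r1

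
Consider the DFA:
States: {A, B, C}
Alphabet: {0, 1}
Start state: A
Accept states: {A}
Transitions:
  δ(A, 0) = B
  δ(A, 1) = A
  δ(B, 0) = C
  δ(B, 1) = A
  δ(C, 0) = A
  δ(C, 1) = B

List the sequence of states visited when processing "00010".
read '0': A → B
  read '0': B → C
  read '0': C → A
  read '1': A → A
  read '0': A → B
A -> B -> C -> A -> A -> B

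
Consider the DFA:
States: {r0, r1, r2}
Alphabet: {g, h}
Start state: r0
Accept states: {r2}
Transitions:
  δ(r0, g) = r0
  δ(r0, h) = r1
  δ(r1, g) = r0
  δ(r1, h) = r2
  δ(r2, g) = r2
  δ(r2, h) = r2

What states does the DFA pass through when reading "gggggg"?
read 'g': r0 → r0
  read 'g': r0 → r0
  read 'g': r0 → r0
  read 'g': r0 → r0
  read 'g': r0 → r0
  read 'g': r0 → r0
r0 -> r0 -> r0 -> r0 -> r0 -> r0 -> r0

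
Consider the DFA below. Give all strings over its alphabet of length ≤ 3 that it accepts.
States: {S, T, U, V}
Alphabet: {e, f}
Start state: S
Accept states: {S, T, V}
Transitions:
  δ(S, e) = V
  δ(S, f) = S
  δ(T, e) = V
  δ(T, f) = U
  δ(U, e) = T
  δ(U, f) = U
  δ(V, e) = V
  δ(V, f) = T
ε, e, f, ee, ef, fe, ff, eee, eef, efe, fee, fef, ffe, fff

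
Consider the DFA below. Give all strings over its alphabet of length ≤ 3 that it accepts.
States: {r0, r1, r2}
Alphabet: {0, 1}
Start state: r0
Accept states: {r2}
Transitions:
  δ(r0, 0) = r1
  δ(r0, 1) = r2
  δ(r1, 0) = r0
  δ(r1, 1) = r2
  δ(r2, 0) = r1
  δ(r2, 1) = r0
1, 01, 001, 101, 111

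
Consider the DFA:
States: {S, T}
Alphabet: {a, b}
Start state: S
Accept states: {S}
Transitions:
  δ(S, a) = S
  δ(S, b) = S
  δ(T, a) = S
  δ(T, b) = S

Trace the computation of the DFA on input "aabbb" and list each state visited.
read 'a': S → S
  read 'a': S → S
  read 'b': S → S
  read 'b': S → S
  read 'b': S → S
S -> S -> S -> S -> S -> S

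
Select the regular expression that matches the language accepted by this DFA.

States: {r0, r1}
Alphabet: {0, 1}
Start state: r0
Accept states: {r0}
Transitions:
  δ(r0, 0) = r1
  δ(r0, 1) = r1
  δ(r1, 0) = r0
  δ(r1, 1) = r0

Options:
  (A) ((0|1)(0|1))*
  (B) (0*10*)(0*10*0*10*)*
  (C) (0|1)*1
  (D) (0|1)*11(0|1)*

Check each option against the DFA on short strings; one disagreement eliminates an option:
  (A) ((0|1)(0|1))*: agrees with the DFA on every string of length ≤ 6
  (B) (0*10*)(0*10*0*10*)*: on ε the DFA stays in r0 and accepts (r0 ∈ Accept), but the regex does not match it → eliminate
  (C) (0|1)*1: on ε the DFA stays in r0 and accepts (r0 ∈ Accept), but the regex does not match it → eliminate
  (D) (0|1)*11(0|1)*: on ε the DFA stays in r0 and accepts (r0 ∈ Accept), but the regex does not match it → eliminate
Only (A) is consistent with the DFA.
(A) ((0|1)(0|1))*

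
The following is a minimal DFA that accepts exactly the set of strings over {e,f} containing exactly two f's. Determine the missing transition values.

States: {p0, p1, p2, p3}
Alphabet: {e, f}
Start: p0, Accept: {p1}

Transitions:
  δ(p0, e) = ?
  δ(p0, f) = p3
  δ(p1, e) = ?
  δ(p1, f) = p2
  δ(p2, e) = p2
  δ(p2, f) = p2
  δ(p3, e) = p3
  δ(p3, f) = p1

From the language and accept set, identify what each state tracks — p0: zero f's; p1: two f's; p2: ≥ three f's (dead); p3: one f.
Each missing δ(q, a) is the state matching the new tracked value after reading a.
δ(p0, e) = p0; δ(p1, e) = p1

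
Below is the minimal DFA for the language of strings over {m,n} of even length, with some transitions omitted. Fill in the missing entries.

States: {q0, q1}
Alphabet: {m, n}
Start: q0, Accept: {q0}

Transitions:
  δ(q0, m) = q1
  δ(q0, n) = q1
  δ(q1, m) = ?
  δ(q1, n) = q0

From the language and accept set, identify what each state tracks — q0: even length so far; q1: odd length so far.
Each missing δ(q, a) is the state matching the new tracked value after reading a.
δ(q1, m) = q0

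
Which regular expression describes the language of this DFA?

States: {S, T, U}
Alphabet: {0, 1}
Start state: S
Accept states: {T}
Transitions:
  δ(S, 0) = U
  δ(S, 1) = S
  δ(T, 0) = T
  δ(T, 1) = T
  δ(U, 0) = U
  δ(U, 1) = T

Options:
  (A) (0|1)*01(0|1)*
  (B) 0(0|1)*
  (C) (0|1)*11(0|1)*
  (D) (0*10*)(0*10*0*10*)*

Check each option against the DFA on short strings; one disagreement eliminates an option:
  (A) (0|1)*01(0|1)*: agrees with the DFA on every string of length ≤ 6
  (B) 0(0|1)*: on '0' the DFA goes S → U and rejects (U ∉ Accept), but the regex matches it → eliminate
  (C) (0|1)*11(0|1)*: on '01' the DFA goes S → U → T and accepts (T ∈ Accept), but the regex does not match it → eliminate
  (D) (0*10*)(0*10*0*10*)*: on '1' the DFA goes S → S and rejects (S ∉ Accept), but the regex matches it → eliminate
Only (A) is consistent with the DFA.
(A) (0|1)*01(0|1)*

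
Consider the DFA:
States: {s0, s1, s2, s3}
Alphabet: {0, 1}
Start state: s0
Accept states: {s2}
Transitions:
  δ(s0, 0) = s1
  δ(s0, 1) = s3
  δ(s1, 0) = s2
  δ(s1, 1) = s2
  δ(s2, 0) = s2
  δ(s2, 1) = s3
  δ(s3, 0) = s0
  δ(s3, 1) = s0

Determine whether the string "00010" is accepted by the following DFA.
Processing string "00010":
  s0 --0--> s1
  s1 --0--> s2
  s2 --0--> s2
  s2 --1--> s3
  s3 --0--> s0
Final state: s0
Accept states: {s2}
No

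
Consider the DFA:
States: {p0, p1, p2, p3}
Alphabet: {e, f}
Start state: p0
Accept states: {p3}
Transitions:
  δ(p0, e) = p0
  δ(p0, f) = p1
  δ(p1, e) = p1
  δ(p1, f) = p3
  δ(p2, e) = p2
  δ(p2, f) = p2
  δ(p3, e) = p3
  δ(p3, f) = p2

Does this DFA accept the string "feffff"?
Processing string "feffff":
  p0 --f--> p1
  p1 --e--> p1
  p1 --f--> p3
  p3 --f--> p2
  p2 --f--> p2
  p2 --f--> p2
Final state: p2
Accept states: {p3}
No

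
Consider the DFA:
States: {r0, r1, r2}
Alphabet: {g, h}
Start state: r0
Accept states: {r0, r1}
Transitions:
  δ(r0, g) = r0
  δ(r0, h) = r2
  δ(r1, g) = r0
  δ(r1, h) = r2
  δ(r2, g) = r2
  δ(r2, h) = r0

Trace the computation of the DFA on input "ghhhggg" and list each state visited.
read 'g': r0 → r0
  read 'h': r0 → r2
  read 'h': r2 → r0
  read 'h': r0 → r2
  read 'g': r2 → r2
  read 'g': r2 → r2
  read 'g': r2 → r2
r0 -> r0 -> r2 -> r0 -> r2 -> r2 -> r2 -> r2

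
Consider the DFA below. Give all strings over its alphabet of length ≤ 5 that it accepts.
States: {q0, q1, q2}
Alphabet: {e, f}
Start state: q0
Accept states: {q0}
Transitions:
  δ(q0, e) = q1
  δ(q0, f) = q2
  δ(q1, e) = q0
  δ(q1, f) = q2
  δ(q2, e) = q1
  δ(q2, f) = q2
ε, ee, fee, eeee, efee, ffee, eefee, effee, feeee, fefee, fffee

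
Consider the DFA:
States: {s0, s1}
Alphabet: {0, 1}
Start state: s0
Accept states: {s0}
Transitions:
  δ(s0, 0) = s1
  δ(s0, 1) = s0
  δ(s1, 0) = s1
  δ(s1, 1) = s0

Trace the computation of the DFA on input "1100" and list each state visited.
read '1': s0 → s0
  read '1': s0 → s0
  read '0': s0 → s1
  read '0': s1 → s1
s0 -> s0 -> s0 -> s1 -> s1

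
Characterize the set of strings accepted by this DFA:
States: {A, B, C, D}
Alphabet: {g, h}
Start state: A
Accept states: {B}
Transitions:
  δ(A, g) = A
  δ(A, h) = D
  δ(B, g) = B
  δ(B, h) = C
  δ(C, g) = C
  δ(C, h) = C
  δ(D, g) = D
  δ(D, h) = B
Testing a few strings:
  'gh' → reject
  'ghhh' → reject
  'hg' → reject
  'h' → reject
State roles: A=zero h's; B=two h's; C=≥ three h's (dead); D=one h
All strings over {g,h} containing exactly two h's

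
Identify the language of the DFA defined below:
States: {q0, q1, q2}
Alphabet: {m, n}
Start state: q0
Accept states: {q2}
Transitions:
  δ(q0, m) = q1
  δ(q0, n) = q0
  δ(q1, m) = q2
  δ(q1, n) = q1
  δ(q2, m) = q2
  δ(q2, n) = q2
Testing a few strings:
  'mmnn' → accept
  'nnmm' → accept
  'mmm' → accept
  'm' → reject
State roles: q0=zero m's seen; q1=one m seen; q2=≥ two m's seen
All strings over {m,n} containing at least two m's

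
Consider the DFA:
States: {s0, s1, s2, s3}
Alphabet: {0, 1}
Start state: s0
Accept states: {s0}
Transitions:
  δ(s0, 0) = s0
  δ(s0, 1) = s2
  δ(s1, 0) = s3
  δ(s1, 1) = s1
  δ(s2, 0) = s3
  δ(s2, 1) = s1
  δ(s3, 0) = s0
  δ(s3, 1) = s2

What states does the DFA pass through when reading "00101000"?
read '0': s0 → s0
  read '0': s0 → s0
  read '1': s0 → s2
  read '0': s2 → s3
  read '1': s3 → s2
  read '0': s2 → s3
  read '0': s3 → s0
  read '0': s0 → s0
s0 -> s0 -> s0 -> s2 -> s3 -> s2 -> s3 -> s0 -> s0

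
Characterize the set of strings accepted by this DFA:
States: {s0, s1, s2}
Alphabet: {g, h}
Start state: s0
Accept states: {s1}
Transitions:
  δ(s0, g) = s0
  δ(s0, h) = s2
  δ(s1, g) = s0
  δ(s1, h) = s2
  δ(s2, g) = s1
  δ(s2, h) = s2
Testing a few strings:
  'hghh' → reject
  'h' → reject
  'g' → reject
  'gggh' → reject
State roles: s0=no suffix match; s1=suffix is hg; s2=one trailing h
All strings over {g,h} ending with hg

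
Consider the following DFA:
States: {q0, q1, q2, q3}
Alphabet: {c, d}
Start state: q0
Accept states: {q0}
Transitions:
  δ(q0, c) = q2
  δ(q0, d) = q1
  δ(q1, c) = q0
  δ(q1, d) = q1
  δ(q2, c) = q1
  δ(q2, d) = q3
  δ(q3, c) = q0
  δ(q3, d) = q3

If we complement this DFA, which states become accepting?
Complement accept states = All states \ Original accept states
= {q0, q1, q2, q3} \ {q0}
{q1, q2, q3}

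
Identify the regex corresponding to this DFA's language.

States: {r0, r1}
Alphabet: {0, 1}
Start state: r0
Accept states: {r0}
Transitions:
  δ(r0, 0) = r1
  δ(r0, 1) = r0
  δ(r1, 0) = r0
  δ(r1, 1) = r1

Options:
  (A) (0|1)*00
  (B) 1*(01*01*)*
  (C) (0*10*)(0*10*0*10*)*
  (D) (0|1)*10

Check each option against the DFA on short strings; one disagreement eliminates an option:
  (A) (0|1)*00: on ε the DFA stays in r0 and accepts (r0 ∈ Accept), but the regex does not match it → eliminate
  (B) 1*(01*01*)*: agrees with the DFA on every string of length ≤ 6
  (C) (0*10*)(0*10*0*10*)*: on ε the DFA stays in r0 and accepts (r0 ∈ Accept), but the regex does not match it → eliminate
  (D) (0|1)*10: on ε the DFA stays in r0 and accepts (r0 ∈ Accept), but the regex does not match it → eliminate
Only (B) is consistent with the DFA.
(B) 1*(01*01*)*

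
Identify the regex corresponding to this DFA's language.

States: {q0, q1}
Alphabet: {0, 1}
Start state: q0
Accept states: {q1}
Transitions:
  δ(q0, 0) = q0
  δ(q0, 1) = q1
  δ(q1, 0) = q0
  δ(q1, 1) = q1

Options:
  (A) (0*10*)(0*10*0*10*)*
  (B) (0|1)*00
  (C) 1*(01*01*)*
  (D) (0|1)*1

Check each option against the DFA on short strings; one disagreement eliminates an option:
  (A) (0*10*)(0*10*0*10*)*: on '10' the DFA goes q0 → q1 → q0 and rejects (q0 ∉ Accept), but the regex matches it → eliminate
  (B) (0|1)*00: on '1' the DFA goes q0 → q1 and accepts (q1 ∈ Accept), but the regex does not match it → eliminate
  (C) 1*(01*01*)*: on ε the DFA stays in q0 and rejects (q0 ∉ Accept), but the regex matches it → eliminate
  (D) (0|1)*1: agrees with the DFA on every string of length ≤ 6
Only (D) is consistent with the DFA.
(D) (0|1)*1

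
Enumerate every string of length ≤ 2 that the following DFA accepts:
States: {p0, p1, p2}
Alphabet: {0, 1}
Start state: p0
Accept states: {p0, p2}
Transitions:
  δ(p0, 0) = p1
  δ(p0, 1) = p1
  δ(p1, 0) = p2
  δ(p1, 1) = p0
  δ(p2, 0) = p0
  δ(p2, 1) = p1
ε, 00, 01, 10, 11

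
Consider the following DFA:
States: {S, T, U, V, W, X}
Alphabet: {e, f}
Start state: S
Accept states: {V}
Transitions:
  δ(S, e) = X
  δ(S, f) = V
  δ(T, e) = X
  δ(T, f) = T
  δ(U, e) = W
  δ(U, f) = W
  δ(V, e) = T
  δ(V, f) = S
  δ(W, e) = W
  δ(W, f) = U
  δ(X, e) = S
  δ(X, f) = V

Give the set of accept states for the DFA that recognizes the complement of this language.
Complement accept states = All states \ Original accept states
= {S, T, U, V, W, X} \ {V}
{S, T, U, W, X}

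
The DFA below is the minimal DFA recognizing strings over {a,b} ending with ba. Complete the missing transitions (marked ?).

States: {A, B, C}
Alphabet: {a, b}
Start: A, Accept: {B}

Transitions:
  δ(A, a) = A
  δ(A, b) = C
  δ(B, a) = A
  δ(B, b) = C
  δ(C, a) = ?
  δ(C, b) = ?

From the language and accept set, identify what each state tracks — A: no suffix match; B: suffix is ba; C: one trailing b.
Each missing δ(q, a) is the state matching the new tracked value after reading a.
δ(C, a) = B; δ(C, b) = C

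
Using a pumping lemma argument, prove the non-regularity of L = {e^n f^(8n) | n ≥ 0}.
Assume L is regular with pumping length p. Idea: pumping the e-block breaks the 1:8 ratio.
Choose s = e^p f^(8p) (length 9p ≥ p). By the pumping lemma, s = xyz with |xy| ≤ p, |y| > 0, so y = e^k with k ≥ 1. Then xy²z = e^(p+k) f^(8p). For this to be in L we would need 8p = 8(p+k), i.e. 8k = 0, contradicting k ≥ 1. So xy²z ∉ L.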